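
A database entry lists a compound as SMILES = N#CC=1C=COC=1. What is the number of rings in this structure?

In SMILES, each pair of matching ring-closure digits denotes one ring-closing bond; the number of such bonds equals the number of independent rings.
Ring-closure bonds here: 1.

1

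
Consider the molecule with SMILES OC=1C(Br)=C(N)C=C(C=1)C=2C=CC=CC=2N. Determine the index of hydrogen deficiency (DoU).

Degree of unsaturation = (number of rings) + (number of π bonds).
Ring closures in the SMILES: 2.
π bonds: 6 double bonds (each 1 DoU) → 6 DoU from unsaturation.
Total DoU = 2 + 6 = 8.

8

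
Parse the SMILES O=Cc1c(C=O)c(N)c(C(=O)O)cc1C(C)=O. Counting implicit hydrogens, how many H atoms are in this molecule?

9

Walk through each heavy atom and fill implicit hydrogens from standard valence (C 4, N 3, O 2, S 2, halogen 1); for lowercase aromatic atoms, an aromatic c carries 1 H when it has two neighbours and 0 H with three, and aromatic n carries 0 H:
  atom 1: O, bond orders sum to 2 (valence 2) → 0 H
  atom 2: C, bond orders sum to 3 (valence 4) → 1 H
  atom 3: aromatic c, 3 neighbours → 0 H
  atom 4: aromatic c, 3 neighbours → 0 H
  atom 5: C, bond orders sum to 3 (valence 4) → 1 H
  atom 6: O, bond orders sum to 2 (valence 2) → 0 H
  atom 7: aromatic c, 3 neighbours → 0 H
  atom 8: N, bond orders sum to 1 (valence 3) → 2 H
  atom 9: aromatic c, 3 neighbours → 0 H
  atom 10: C, bond orders sum to 4 (valence 4) → 0 H
  atom 11: O, bond orders sum to 2 (valence 2) → 0 H
  atom 12: O, bond orders sum to 1 (valence 2) → 1 H
  atom 13: aromatic c, 2 neighbours → 1 H
  atom 14: aromatic c, 3 neighbours → 0 H
  atom 15: C, bond orders sum to 4 (valence 4) → 0 H
  atom 16: C, bond orders sum to 1 (valence 4) → 3 H
  atom 17: O, bond orders sum to 2 (valence 2) → 0 H
Total hydrogens: 9.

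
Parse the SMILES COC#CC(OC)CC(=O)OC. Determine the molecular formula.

C8H12O4

Walk through each heavy atom and fill implicit hydrogens from standard valence (C 4, N 3, O 2, S 2, halogen 1):
  atom 1: C, bond orders sum to 1 (valence 4) → 3 H
  atom 2: O, bond orders sum to 2 (valence 2) → 0 H
  atom 3: C, bond orders sum to 4 (valence 4) → 0 H
  atom 4: C, bond orders sum to 4 (valence 4) → 0 H
  atom 5: C, bond orders sum to 3 (valence 4) → 1 H
  atom 6: O, bond orders sum to 2 (valence 2) → 0 H
  atom 7: C, bond orders sum to 1 (valence 4) → 3 H
  atom 8: C, bond orders sum to 2 (valence 4) → 2 H
  atom 9: C, bond orders sum to 4 (valence 4) → 0 H
  atom 10: O, bond orders sum to 2 (valence 2) → 0 H
  atom 11: O, bond orders sum to 2 (valence 2) → 0 H
  atom 12: C, bond orders sum to 1 (valence 4) → 3 H
Totals → C:8, H:12, O:4.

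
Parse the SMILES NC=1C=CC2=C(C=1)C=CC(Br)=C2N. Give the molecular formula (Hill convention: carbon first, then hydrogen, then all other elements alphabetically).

Walk through each heavy atom and fill implicit hydrogens from standard valence (C 4, N 3, O 2, S 2, halogen 1):
  atom 1: N, bond orders sum to 1 (valence 3) → 2 H
  atom 2: C, bond orders sum to 4 (valence 4) → 0 H
  atom 3: C, bond orders sum to 3 (valence 4) → 1 H
  atom 4: C, bond orders sum to 3 (valence 4) → 1 H
  atom 5: C, bond orders sum to 4 (valence 4) → 0 H
  atom 6: C, bond orders sum to 4 (valence 4) → 0 H
  atom 7: C, bond orders sum to 3 (valence 4) → 1 H
  atom 8: C, bond orders sum to 3 (valence 4) → 1 H
  atom 9: C, bond orders sum to 3 (valence 4) → 1 H
  atom 10: C, bond orders sum to 4 (valence 4) → 0 H
  atom 11: Br (halogen, monovalent) → 0 H
  atom 12: C, bond orders sum to 4 (valence 4) → 0 H
  atom 13: N, bond orders sum to 1 (valence 3) → 2 H
Totals → C:10, H:9, Br:1, N:2.

C10H9BrN2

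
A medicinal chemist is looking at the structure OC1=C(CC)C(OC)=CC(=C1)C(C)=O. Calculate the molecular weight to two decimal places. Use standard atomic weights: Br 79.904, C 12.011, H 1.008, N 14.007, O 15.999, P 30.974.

First, the molecular formula is C11H14O3 (counting implicit H from valence).
  C: 11 × 12.011 = 132.121
  H: 14 × 1.008 = 14.112
  O: 3 × 15.999 = 47.997
Sum: 11×12.011 + 14×1.008 + 3×15.999 = 194.230 → 194.23 g/mol.

194.23 g/mol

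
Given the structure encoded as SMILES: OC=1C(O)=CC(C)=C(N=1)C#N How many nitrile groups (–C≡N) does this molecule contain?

The nitrile motif appears at heavy-atom position 10 in the SMILES.
Other groups present: 2 hydroxyl.
Nitrile count: 1.

1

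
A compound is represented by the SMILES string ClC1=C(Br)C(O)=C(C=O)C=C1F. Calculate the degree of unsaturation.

Degree of unsaturation = (number of rings) + (number of π bonds).
Ring closures in the SMILES: 1.
π bonds: 4 double bonds (each 1 DoU) → 4 DoU from unsaturation.
Total DoU = 1 + 4 = 5.

5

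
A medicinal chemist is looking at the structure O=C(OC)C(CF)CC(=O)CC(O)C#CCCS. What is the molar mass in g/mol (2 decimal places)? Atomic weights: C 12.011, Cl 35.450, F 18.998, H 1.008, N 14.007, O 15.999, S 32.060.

276.32 g/mol

First, the molecular formula is C12H17FO4S (counting implicit H from valence).
  C: 12 × 12.011 = 144.132
  F: 1 × 18.998 = 18.998
  H: 17 × 1.008 = 17.136
  O: 4 × 15.999 = 63.996
  S: 1 × 32.060 = 32.060
Sum: 12×12.011 + 1×18.998 + 17×1.008 + 4×15.999 + 1×32.060 = 276.322 → 276.32 g/mol.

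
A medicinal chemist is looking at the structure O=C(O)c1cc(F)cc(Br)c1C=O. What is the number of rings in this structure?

1

In SMILES, each pair of matching ring-closure digits denotes one ring-closing bond; the number of such bonds equals the number of independent rings.
Ring-closure bonds here: 1.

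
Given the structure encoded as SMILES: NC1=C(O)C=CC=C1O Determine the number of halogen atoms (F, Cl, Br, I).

Scan the SMILES for the halogen motif — none present.
Groups that are present: 2 hydroxyl, 1 primary amine.

0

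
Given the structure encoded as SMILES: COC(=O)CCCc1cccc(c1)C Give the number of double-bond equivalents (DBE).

Molecular formula: C12H16O2.
DoU = (2C + 2 + N − H − X) / 2, where X is the halogen count and O/S are ignored.
    = (2·12 + 2 + 0 − 16 − 0) / 2 = 10 / 2 = 5.

5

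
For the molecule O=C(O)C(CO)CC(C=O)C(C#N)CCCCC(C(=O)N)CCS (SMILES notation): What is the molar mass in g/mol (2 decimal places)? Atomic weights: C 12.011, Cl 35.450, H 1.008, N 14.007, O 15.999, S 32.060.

First, the molecular formula is C16H26N2O5S (counting implicit H from valence).
  C: 16 × 12.011 = 192.176
  H: 26 × 1.008 = 26.208
  N: 2 × 14.007 = 28.014
  O: 5 × 15.999 = 79.995
  S: 1 × 32.060 = 32.060
Sum: 16×12.011 + 26×1.008 + 2×14.007 + 5×15.999 + 1×32.060 = 358.453 → 358.45 g/mol.

358.45 g/mol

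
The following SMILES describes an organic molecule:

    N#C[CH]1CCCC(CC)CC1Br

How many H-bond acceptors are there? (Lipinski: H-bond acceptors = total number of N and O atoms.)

1

N atoms: 1; O atoms: 0.
Lipinski HBA = 1 + 0 = 1.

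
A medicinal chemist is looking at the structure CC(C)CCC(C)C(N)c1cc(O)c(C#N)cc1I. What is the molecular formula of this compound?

C15H21IN2O

Walk through each heavy atom and fill implicit hydrogens from standard valence (C 4, N 3, O 2, S 2, halogen 1); for lowercase aromatic atoms, an aromatic c carries 1 H when it has two neighbours and 0 H with three, and aromatic n carries 0 H:
  atom 1: C, bond orders sum to 1 (valence 4) → 3 H
  atom 2: C, bond orders sum to 3 (valence 4) → 1 H
  atom 3: C, bond orders sum to 1 (valence 4) → 3 H
  atom 4: C, bond orders sum to 2 (valence 4) → 2 H
  atom 5: C, bond orders sum to 2 (valence 4) → 2 H
  atom 6: C, bond orders sum to 3 (valence 4) → 1 H
  atom 7: C, bond orders sum to 1 (valence 4) → 3 H
  atom 8: C, bond orders sum to 3 (valence 4) → 1 H
  atom 9: N, bond orders sum to 1 (valence 3) → 2 H
  atom 10: aromatic c, 3 neighbours → 0 H
  atom 11: aromatic c, 2 neighbours → 1 H
  atom 12: aromatic c, 3 neighbours → 0 H
  atom 13: O, bond orders sum to 1 (valence 2) → 1 H
  atom 14: aromatic c, 3 neighbours → 0 H
  atom 15: C, bond orders sum to 4 (valence 4) → 0 H
  atom 16: N, bond orders sum to 3 (valence 3) → 0 H
  atom 17: aromatic c, 2 neighbours → 1 H
  atom 18: aromatic c, 3 neighbours → 0 H
  atom 19: I (halogen, monovalent) → 0 H
Totals → C:15, H:21, I:1, N:2, O:1.
In Hill order: C15H21IN2O.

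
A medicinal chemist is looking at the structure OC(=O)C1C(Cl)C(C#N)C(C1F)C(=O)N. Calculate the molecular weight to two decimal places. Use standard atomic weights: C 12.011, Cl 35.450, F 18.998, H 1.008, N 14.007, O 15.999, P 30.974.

234.61 g/mol

First, the molecular formula is C8H8ClFN2O3 (counting implicit H from valence).
  C: 8 × 12.011 = 96.088
  Cl: 1 × 35.450 = 35.450
  F: 1 × 18.998 = 18.998
  H: 8 × 1.008 = 8.064
  N: 2 × 14.007 = 28.014
  O: 3 × 15.999 = 47.997
Sum: 8×12.011 + 1×35.450 + 1×18.998 + 8×1.008 + 2×14.007 + 3×15.999 = 234.611 → 234.61 g/mol.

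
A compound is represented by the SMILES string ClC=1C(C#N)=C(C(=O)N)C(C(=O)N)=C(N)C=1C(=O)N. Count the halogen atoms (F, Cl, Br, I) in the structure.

1

Halogen atoms appear at heavy-atom position 1 (1×Cl).
Other groups present: 3 amide, 1 nitrile, 1 primary amine.
Halogen count: 1.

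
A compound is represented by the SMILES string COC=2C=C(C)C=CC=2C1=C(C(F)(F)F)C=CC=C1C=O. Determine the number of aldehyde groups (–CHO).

1

The aldehyde motif appears at heavy-atom position 20 in the SMILES.
Other groups present: 1 ether.
Aldehyde count: 1.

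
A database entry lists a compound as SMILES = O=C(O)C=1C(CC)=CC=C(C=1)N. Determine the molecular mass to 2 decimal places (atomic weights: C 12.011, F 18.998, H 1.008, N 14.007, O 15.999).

First, the molecular formula is C9H11NO2 (counting implicit H from valence).
  C: 9 × 12.011 = 108.099
  H: 11 × 1.008 = 11.088
  N: 1 × 14.007 = 14.007
  O: 2 × 15.999 = 31.998
Sum: 9×12.011 + 11×1.008 + 1×14.007 + 2×15.999 = 165.192 → 165.19 g/mol.

165.19 g/mol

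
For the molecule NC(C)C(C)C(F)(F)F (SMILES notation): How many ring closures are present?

0

In SMILES, each pair of matching ring-closure digits denotes one ring-closing bond; the number of such bonds equals the number of independent rings.
Ring-closure bonds here: 0.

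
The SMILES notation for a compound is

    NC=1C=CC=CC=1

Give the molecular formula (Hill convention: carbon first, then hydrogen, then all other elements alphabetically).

C6H7N

Walk through each heavy atom and fill implicit hydrogens from standard valence (C 4, N 3, O 2, S 2, halogen 1):
  atom 1: N, bond orders sum to 1 (valence 3) → 2 H
  atom 2: C, bond orders sum to 4 (valence 4) → 0 H
  atom 3: C, bond orders sum to 3 (valence 4) → 1 H
  atom 4: C, bond orders sum to 3 (valence 4) → 1 H
  atom 5: C, bond orders sum to 3 (valence 4) → 1 H
  atom 6: C, bond orders sum to 3 (valence 4) → 1 H
  atom 7: C, bond orders sum to 3 (valence 4) → 1 H
Totals → C:6, H:7, N:1.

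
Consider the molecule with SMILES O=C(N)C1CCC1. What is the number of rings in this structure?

In SMILES, each pair of matching ring-closure digits denotes one ring-closing bond; the number of such bonds equals the number of independent rings.
Ring-closure bonds here: 1.

1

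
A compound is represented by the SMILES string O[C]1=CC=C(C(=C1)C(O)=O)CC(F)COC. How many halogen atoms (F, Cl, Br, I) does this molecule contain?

Halogen atoms appear at heavy-atom position 13 (1×F).
Other groups present: 1 carboxylic acid, 1 ether, 1 hydroxyl.
Halogen count: 1.

1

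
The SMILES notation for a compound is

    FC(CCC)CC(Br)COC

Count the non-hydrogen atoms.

Every atom symbol written in the SMILES (organic subset) is one heavy atom; implicit H are not written.
Heavy atoms by element → Br:1, C:8, F:1, O:1.
Total: 11.

11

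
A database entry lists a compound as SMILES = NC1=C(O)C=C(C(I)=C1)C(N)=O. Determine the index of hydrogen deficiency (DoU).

Degree of unsaturation = (number of rings) + (number of π bonds).
Ring closures in the SMILES: 1.
π bonds: 4 double bonds (each 1 DoU) → 4 DoU from unsaturation.
Total DoU = 1 + 4 = 5.

5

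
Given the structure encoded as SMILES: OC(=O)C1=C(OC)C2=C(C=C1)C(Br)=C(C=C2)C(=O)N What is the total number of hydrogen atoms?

Walk through each heavy atom and fill implicit hydrogens from standard valence (C 4, N 3, O 2, S 2, halogen 1):
  atom 1: O, bond orders sum to 1 (valence 2) → 1 H
  atom 2: C, bond orders sum to 4 (valence 4) → 0 H
  atom 3: O, bond orders sum to 2 (valence 2) → 0 H
  atom 4: C, bond orders sum to 4 (valence 4) → 0 H
  atom 5: C, bond orders sum to 4 (valence 4) → 0 H
  atom 6: O, bond orders sum to 2 (valence 2) → 0 H
  atom 7: C, bond orders sum to 1 (valence 4) → 3 H
  atom 8: C, bond orders sum to 4 (valence 4) → 0 H
  atom 9: C, bond orders sum to 4 (valence 4) → 0 H
  atom 10: C, bond orders sum to 3 (valence 4) → 1 H
  atom 11: C, bond orders sum to 3 (valence 4) → 1 H
  atom 12: C, bond orders sum to 4 (valence 4) → 0 H
  atom 13: Br (halogen, monovalent) → 0 H
  atom 14: C, bond orders sum to 4 (valence 4) → 0 H
  atom 15: C, bond orders sum to 3 (valence 4) → 1 H
  atom 16: C, bond orders sum to 3 (valence 4) → 1 H
  atom 17: C, bond orders sum to 4 (valence 4) → 0 H
  atom 18: O, bond orders sum to 2 (valence 2) → 0 H
  atom 19: N, bond orders sum to 1 (valence 3) → 2 H
Total hydrogens: 10.

10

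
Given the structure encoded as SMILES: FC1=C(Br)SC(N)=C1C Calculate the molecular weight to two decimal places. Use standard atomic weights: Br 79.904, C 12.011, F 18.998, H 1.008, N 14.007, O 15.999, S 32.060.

First, the molecular formula is C5H5BrFNS (counting implicit H from valence).
  Br: 1 × 79.904 = 79.904
  C: 5 × 12.011 = 60.055
  F: 1 × 18.998 = 18.998
  H: 5 × 1.008 = 5.040
  N: 1 × 14.007 = 14.007
  S: 1 × 32.060 = 32.060
Sum: 1×79.904 + 5×12.011 + 1×18.998 + 5×1.008 + 1×14.007 + 1×32.060 = 210.064 → 210.06 g/mol.

210.06 g/mol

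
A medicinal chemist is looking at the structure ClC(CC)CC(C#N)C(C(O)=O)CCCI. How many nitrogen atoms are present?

1

Scan the SMILES for N atoms (remember two-letter symbols like Cl and Br are single atoms).
Nitrogen count: 1.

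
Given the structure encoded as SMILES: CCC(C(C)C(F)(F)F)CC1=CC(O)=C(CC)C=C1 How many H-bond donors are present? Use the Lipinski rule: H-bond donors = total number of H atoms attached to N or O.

Donors: find every N or O and count the H atoms it carries.
  atom 14 (O): bond orders sum to 1 → 1 H
Lipinski HBD = 1.

1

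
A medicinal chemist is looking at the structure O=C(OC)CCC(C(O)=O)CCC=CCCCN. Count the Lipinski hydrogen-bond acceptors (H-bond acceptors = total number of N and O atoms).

5

N atoms: 1; O atoms: 4.
Lipinski HBA = 1 + 4 = 5.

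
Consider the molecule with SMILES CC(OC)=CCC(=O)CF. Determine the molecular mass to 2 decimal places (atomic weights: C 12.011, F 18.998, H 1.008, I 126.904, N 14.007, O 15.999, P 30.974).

First, the molecular formula is C7H11FO2 (counting implicit H from valence).
  C: 7 × 12.011 = 84.077
  F: 1 × 18.998 = 18.998
  H: 11 × 1.008 = 11.088
  O: 2 × 15.999 = 31.998
Sum: 7×12.011 + 1×18.998 + 11×1.008 + 2×15.999 = 146.161 → 146.16 g/mol.

146.16 g/mol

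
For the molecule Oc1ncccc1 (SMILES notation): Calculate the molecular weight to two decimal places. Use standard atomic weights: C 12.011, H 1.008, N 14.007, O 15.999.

First, the molecular formula is C5H5NO (counting implicit H from valence).
  C: 5 × 12.011 = 60.055
  H: 5 × 1.008 = 5.040
  N: 1 × 14.007 = 14.007
  O: 1 × 15.999 = 15.999
Sum: 5×12.011 + 5×1.008 + 1×14.007 + 1×15.999 = 95.101 → 95.10 g/mol.

95.10 g/mol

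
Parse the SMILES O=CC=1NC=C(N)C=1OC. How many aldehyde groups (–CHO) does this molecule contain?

1

The aldehyde motif appears at heavy-atom position 2 in the SMILES.
Other groups present: 1 ether, 1 primary amine.
Aldehyde count: 1.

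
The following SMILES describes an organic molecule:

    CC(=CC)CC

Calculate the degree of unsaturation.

1

Degree of unsaturation = (number of rings) + (number of π bonds).
Ring closures in the SMILES: 0.
π bonds: 1 double bond (each 1 DoU) → 1 DoU from unsaturation.
Total DoU = 0 + 1 = 1.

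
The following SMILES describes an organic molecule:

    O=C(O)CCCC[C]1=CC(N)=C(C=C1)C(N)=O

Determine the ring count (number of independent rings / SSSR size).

1

In SMILES, each pair of matching ring-closure digits denotes one ring-closing bond; the number of such bonds equals the number of independent rings.
Ring-closure bonds here: 1.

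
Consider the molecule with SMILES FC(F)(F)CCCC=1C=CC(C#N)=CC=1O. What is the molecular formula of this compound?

Walk through each heavy atom and fill implicit hydrogens from standard valence (C 4, N 3, O 2, S 2, halogen 1):
  atom 1: F (halogen, monovalent) → 0 H
  atom 2: C, bond orders sum to 4 (valence 4) → 0 H
  atom 3: F (halogen, monovalent) → 0 H
  atom 4: F (halogen, monovalent) → 0 H
  atom 5: C, bond orders sum to 2 (valence 4) → 2 H
  atom 6: C, bond orders sum to 2 (valence 4) → 2 H
  atom 7: C, bond orders sum to 2 (valence 4) → 2 H
  atom 8: C, bond orders sum to 4 (valence 4) → 0 H
  atom 9: C, bond orders sum to 3 (valence 4) → 1 H
  atom 10: C, bond orders sum to 3 (valence 4) → 1 H
  atom 11: C, bond orders sum to 4 (valence 4) → 0 H
  atom 12: C, bond orders sum to 4 (valence 4) → 0 H
  atom 13: N, bond orders sum to 3 (valence 3) → 0 H
  atom 14: C, bond orders sum to 3 (valence 4) → 1 H
  atom 15: C, bond orders sum to 4 (valence 4) → 0 H
  atom 16: O, bond orders sum to 1 (valence 2) → 1 H
Totals → C:11, H:10, F:3, N:1, O:1.

C11H10F3NO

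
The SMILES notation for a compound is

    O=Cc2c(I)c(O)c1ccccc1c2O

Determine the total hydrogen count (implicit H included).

Walk through each heavy atom and fill implicit hydrogens from standard valence (C 4, N 3, O 2, S 2, halogen 1); for lowercase aromatic atoms, an aromatic c carries 1 H when it has two neighbours and 0 H with three, and aromatic n carries 0 H:
  atom 1: O, bond orders sum to 2 (valence 2) → 0 H
  atom 2: C, bond orders sum to 3 (valence 4) → 1 H
  atom 3: aromatic c, 3 neighbours → 0 H
  atom 4: aromatic c, 3 neighbours → 0 H
  atom 5: I (halogen, monovalent) → 0 H
  atom 6: aromatic c, 3 neighbours → 0 H
  atom 7: O, bond orders sum to 1 (valence 2) → 1 H
  atom 8: aromatic c, 3 neighbours → 0 H
  atom 9: aromatic c, 2 neighbours → 1 H
  atom 10: aromatic c, 2 neighbours → 1 H
  atom 11: aromatic c, 2 neighbours → 1 H
  atom 12: aromatic c, 2 neighbours → 1 H
  atom 13: aromatic c, 3 neighbours → 0 H
  atom 14: aromatic c, 3 neighbours → 0 H
  atom 15: O, bond orders sum to 1 (valence 2) → 1 H
Total hydrogens: 7.

7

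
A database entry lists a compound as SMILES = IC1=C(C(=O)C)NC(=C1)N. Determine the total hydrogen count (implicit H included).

7

Walk through each heavy atom and fill implicit hydrogens from standard valence (C 4, N 3, O 2, S 2, halogen 1):
  atom 1: I (halogen, monovalent) → 0 H
  atom 2: C, bond orders sum to 4 (valence 4) → 0 H
  atom 3: C, bond orders sum to 4 (valence 4) → 0 H
  atom 4: C, bond orders sum to 4 (valence 4) → 0 H
  atom 5: O, bond orders sum to 2 (valence 2) → 0 H
  atom 6: C, bond orders sum to 1 (valence 4) → 3 H
  atom 7: N, bond orders sum to 2 (valence 3) → 1 H
  atom 8: C, bond orders sum to 4 (valence 4) → 0 H
  atom 9: C, bond orders sum to 3 (valence 4) → 1 H
  atom 10: N, bond orders sum to 1 (valence 3) → 2 H
Total hydrogens: 7.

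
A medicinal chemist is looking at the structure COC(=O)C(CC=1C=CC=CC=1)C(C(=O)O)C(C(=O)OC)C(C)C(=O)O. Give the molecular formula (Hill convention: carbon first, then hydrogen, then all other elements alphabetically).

C18H22O8

Walk through each heavy atom and fill implicit hydrogens from standard valence (C 4, N 3, O 2, S 2, halogen 1):
  atom 1: C, bond orders sum to 1 (valence 4) → 3 H
  atom 2: O, bond orders sum to 2 (valence 2) → 0 H
  atom 3: C, bond orders sum to 4 (valence 4) → 0 H
  atom 4: O, bond orders sum to 2 (valence 2) → 0 H
  atom 5: C, bond orders sum to 3 (valence 4) → 1 H
  atom 6: C, bond orders sum to 2 (valence 4) → 2 H
  atom 7: C, bond orders sum to 4 (valence 4) → 0 H
  atom 8: C, bond orders sum to 3 (valence 4) → 1 H
  atom 9: C, bond orders sum to 3 (valence 4) → 1 H
  atom 10: C, bond orders sum to 3 (valence 4) → 1 H
  atom 11: C, bond orders sum to 3 (valence 4) → 1 H
  atom 12: C, bond orders sum to 3 (valence 4) → 1 H
  atom 13: C, bond orders sum to 3 (valence 4) → 1 H
  atom 14: C, bond orders sum to 4 (valence 4) → 0 H
  atom 15: O, bond orders sum to 2 (valence 2) → 0 H
  atom 16: O, bond orders sum to 1 (valence 2) → 1 H
  atom 17: C, bond orders sum to 3 (valence 4) → 1 H
  atom 18: C, bond orders sum to 4 (valence 4) → 0 H
  atom 19: O, bond orders sum to 2 (valence 2) → 0 H
  atom 20: O, bond orders sum to 2 (valence 2) → 0 H
  atom 21: C, bond orders sum to 1 (valence 4) → 3 H
  atom 22: C, bond orders sum to 3 (valence 4) → 1 H
  atom 23: C, bond orders sum to 1 (valence 4) → 3 H
  atom 24: C, bond orders sum to 4 (valence 4) → 0 H
  atom 25: O, bond orders sum to 2 (valence 2) → 0 H
  atom 26: O, bond orders sum to 1 (valence 2) → 1 H
Totals → C:18, H:22, O:8.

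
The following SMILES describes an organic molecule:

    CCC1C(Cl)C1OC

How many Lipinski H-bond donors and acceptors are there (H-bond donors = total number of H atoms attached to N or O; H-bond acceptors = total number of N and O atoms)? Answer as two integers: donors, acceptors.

0, 1

Donors: find every N or O and count the H atoms it carries.
  atom 7 (O): bond orders sum to 2 → 0 H
Lipinski HBD = 0.
Acceptors: N atoms = 0, O atoms = 1 → HBA = 1.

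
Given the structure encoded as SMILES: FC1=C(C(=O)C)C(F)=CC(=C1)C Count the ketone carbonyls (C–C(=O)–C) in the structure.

1

The ketone motif appears at heavy-atom position 4 in the SMILES.
Ketone count: 1.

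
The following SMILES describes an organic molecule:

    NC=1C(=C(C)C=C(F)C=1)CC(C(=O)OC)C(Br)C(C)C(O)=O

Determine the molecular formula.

Walk through each heavy atom and fill implicit hydrogens from standard valence (C 4, N 3, O 2, S 2, halogen 1):
  atom 1: N, bond orders sum to 1 (valence 3) → 2 H
  atom 2: C, bond orders sum to 4 (valence 4) → 0 H
  atom 3: C, bond orders sum to 4 (valence 4) → 0 H
  atom 4: C, bond orders sum to 4 (valence 4) → 0 H
  atom 5: C, bond orders sum to 1 (valence 4) → 3 H
  atom 6: C, bond orders sum to 3 (valence 4) → 1 H
  atom 7: C, bond orders sum to 4 (valence 4) → 0 H
  atom 8: F (halogen, monovalent) → 0 H
  atom 9: C, bond orders sum to 3 (valence 4) → 1 H
  atom 10: C, bond orders sum to 2 (valence 4) → 2 H
  atom 11: C, bond orders sum to 3 (valence 4) → 1 H
  atom 12: C, bond orders sum to 4 (valence 4) → 0 H
  atom 13: O, bond orders sum to 2 (valence 2) → 0 H
  atom 14: O, bond orders sum to 2 (valence 2) → 0 H
  atom 15: C, bond orders sum to 1 (valence 4) → 3 H
  atom 16: C, bond orders sum to 3 (valence 4) → 1 H
  atom 17: Br (halogen, monovalent) → 0 H
  atom 18: C, bond orders sum to 3 (valence 4) → 1 H
  atom 19: C, bond orders sum to 1 (valence 4) → 3 H
  atom 20: C, bond orders sum to 4 (valence 4) → 0 H
  atom 21: O, bond orders sum to 1 (valence 2) → 1 H
  atom 22: O, bond orders sum to 2 (valence 2) → 0 H
Totals → C:15, H:19, Br:1, F:1, N:1, O:4.
In Hill order: C15H19BrFNO4.

C15H19BrFNO4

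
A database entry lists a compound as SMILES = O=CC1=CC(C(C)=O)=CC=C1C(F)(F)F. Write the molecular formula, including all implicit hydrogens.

Walk through each heavy atom and fill implicit hydrogens from standard valence (C 4, N 3, O 2, S 2, halogen 1):
  atom 1: O, bond orders sum to 2 (valence 2) → 0 H
  atom 2: C, bond orders sum to 3 (valence 4) → 1 H
  atom 3: C, bond orders sum to 4 (valence 4) → 0 H
  atom 4: C, bond orders sum to 3 (valence 4) → 1 H
  atom 5: C, bond orders sum to 4 (valence 4) → 0 H
  atom 6: C, bond orders sum to 4 (valence 4) → 0 H
  atom 7: C, bond orders sum to 1 (valence 4) → 3 H
  atom 8: O, bond orders sum to 2 (valence 2) → 0 H
  atom 9: C, bond orders sum to 3 (valence 4) → 1 H
  atom 10: C, bond orders sum to 3 (valence 4) → 1 H
  atom 11: C, bond orders sum to 4 (valence 4) → 0 H
  atom 12: C, bond orders sum to 4 (valence 4) → 0 H
  atom 13: F (halogen, monovalent) → 0 H
  atom 14: F (halogen, monovalent) → 0 H
  atom 15: F (halogen, monovalent) → 0 H
Totals → C:10, H:7, F:3, O:2.

C10H7F3O2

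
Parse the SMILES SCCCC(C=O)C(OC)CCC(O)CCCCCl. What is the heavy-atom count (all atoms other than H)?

Every atom symbol written in the SMILES (organic subset) is one heavy atom; implicit H are not written.
Heavy atoms by element → C:14, Cl:1, O:3, S:1.
Total: 19.

19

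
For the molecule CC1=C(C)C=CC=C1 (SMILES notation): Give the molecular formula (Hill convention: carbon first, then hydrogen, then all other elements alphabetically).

Walk through each heavy atom and fill implicit hydrogens from standard valence (C 4, N 3, O 2, S 2, halogen 1):
  atom 1: C, bond orders sum to 1 (valence 4) → 3 H
  atom 2: C, bond orders sum to 4 (valence 4) → 0 H
  atom 3: C, bond orders sum to 4 (valence 4) → 0 H
  atom 4: C, bond orders sum to 1 (valence 4) → 3 H
  atom 5: C, bond orders sum to 3 (valence 4) → 1 H
  atom 6: C, bond orders sum to 3 (valence 4) → 1 H
  atom 7: C, bond orders sum to 3 (valence 4) → 1 H
  atom 8: C, bond orders sum to 3 (valence 4) → 1 H
Totals → C:8, H:10.

C8H10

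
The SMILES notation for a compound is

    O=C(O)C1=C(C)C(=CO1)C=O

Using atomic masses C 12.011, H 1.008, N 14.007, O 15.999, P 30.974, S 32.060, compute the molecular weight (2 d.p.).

154.12 g/mol

First, the molecular formula is C7H6O4 (counting implicit H from valence).
  C: 7 × 12.011 = 84.077
  H: 6 × 1.008 = 6.048
  O: 4 × 15.999 = 63.996
Sum: 7×12.011 + 6×1.008 + 4×15.999 = 154.121 → 154.12 g/mol.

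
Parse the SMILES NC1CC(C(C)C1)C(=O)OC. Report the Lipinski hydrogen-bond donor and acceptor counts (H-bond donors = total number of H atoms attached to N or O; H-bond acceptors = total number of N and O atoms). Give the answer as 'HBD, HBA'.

Donors: find every N or O and count the H atoms it carries.
  atom 1 (N): bond orders sum to 1 → 2 H
  atom 9 (O): bond orders sum to 2 → 0 H
  atom 10 (O): bond orders sum to 2 → 0 H
Lipinski HBD = 2.
Acceptors: N atoms = 1, O atoms = 2 → HBA = 3.

2, 3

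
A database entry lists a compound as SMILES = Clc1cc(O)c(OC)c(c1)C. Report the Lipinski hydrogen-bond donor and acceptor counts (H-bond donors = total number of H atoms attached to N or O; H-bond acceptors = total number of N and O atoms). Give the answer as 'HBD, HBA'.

1, 2

Donors: find every N or O and count the H atoms it carries.
  atom 5 (O): bond orders sum to 1 → 1 H
  atom 7 (O): bond orders sum to 2 → 0 H
Lipinski HBD = 1.
Acceptors: N atoms = 0, O atoms = 2 → HBA = 2.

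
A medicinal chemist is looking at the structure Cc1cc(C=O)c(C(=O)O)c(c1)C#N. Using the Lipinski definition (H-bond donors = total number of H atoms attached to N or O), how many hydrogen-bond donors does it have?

Donors: find every N or O and count the H atoms it carries.
  atom 6 (O): bond orders sum to 2 → 0 H
  atom 9 (O): bond orders sum to 2 → 0 H
  atom 10 (O): bond orders sum to 1 → 1 H
  atom 14 (N): bond orders sum to 3 → 0 H
Lipinski HBD = 1.

1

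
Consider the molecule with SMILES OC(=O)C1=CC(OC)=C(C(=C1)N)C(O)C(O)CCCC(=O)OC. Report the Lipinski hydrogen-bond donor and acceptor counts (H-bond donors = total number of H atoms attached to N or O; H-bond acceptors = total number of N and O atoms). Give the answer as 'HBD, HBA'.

5, 8

Donors: find every N or O and count the H atoms it carries.
  atom 1 (O): bond orders sum to 1 → 1 H
  atom 3 (O): bond orders sum to 2 → 0 H
  atom 7 (O): bond orders sum to 2 → 0 H
  atom 12 (N): bond orders sum to 1 → 2 H
  atom 14 (O): bond orders sum to 1 → 1 H
  atom 16 (O): bond orders sum to 1 → 1 H
  atom 21 (O): bond orders sum to 2 → 0 H
  atom 22 (O): bond orders sum to 2 → 0 H
Lipinski HBD = 5.
Acceptors: N atoms = 1, O atoms = 7 → HBA = 8.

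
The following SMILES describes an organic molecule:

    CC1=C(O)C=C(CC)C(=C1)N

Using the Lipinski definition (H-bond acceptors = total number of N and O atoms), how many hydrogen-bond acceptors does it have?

N atoms: 1; O atoms: 1.
Lipinski HBA = 1 + 1 = 2.

2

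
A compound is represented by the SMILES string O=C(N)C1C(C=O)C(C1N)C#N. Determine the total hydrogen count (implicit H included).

9

Walk through each heavy atom and fill implicit hydrogens from standard valence (C 4, N 3, O 2, S 2, halogen 1):
  atom 1: O, bond orders sum to 2 (valence 2) → 0 H
  atom 2: C, bond orders sum to 4 (valence 4) → 0 H
  atom 3: N, bond orders sum to 1 (valence 3) → 2 H
  atom 4: C, bond orders sum to 3 (valence 4) → 1 H
  atom 5: C, bond orders sum to 3 (valence 4) → 1 H
  atom 6: C, bond orders sum to 3 (valence 4) → 1 H
  atom 7: O, bond orders sum to 2 (valence 2) → 0 H
  atom 8: C, bond orders sum to 3 (valence 4) → 1 H
  atom 9: C, bond orders sum to 3 (valence 4) → 1 H
  atom 10: N, bond orders sum to 1 (valence 3) → 2 H
  atom 11: C, bond orders sum to 4 (valence 4) → 0 H
  atom 12: N, bond orders sum to 3 (valence 3) → 0 H
Total hydrogens: 9.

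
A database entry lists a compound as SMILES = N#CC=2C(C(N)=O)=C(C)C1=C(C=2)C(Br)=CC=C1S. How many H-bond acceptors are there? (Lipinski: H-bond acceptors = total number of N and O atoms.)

N atoms: 2; O atoms: 1.
Lipinski HBA = 2 + 1 = 3.

3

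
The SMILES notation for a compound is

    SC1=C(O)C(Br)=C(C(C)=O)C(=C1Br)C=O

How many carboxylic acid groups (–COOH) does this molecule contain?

Scan the SMILES for the carboxylic acid motif — none present.
Groups that are present: 1 aldehyde, 1 hydroxyl, 1 ketone, 1 thiol.

0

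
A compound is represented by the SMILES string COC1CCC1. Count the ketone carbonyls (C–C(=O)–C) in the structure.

0

Scan the SMILES for the ketone motif — none present.
Groups that are present: 1 ether.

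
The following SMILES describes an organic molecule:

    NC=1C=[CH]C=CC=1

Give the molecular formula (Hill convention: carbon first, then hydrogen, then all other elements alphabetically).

C6H7N

Walk through each heavy atom and fill implicit hydrogens from standard valence (C 4, N 3, O 2, S 2, halogen 1):
  atom 1: N, bond orders sum to 1 (valence 3) → 2 H
  atom 2: C, bond orders sum to 4 (valence 4) → 0 H
  atom 3: C, bond orders sum to 3 (valence 4) → 1 H
  atom 4: C with explicit H count 1
  atom 5: C, bond orders sum to 3 (valence 4) → 1 H
  atom 6: C, bond orders sum to 3 (valence 4) → 1 H
  atom 7: C, bond orders sum to 3 (valence 4) → 1 H
Totals → C:6, H:7, N:1.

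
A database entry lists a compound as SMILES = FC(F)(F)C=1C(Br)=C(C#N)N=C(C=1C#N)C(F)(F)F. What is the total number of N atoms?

3

Scan the SMILES for N atoms (remember two-letter symbols like Cl and Br are single atoms).
Nitrogen count: 3.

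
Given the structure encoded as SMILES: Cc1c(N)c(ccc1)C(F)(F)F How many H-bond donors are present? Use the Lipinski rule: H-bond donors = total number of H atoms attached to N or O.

Donors: find every N or O and count the H atoms it carries.
  atom 4 (N): bond orders sum to 1 → 2 H
Lipinski HBD = 2.

2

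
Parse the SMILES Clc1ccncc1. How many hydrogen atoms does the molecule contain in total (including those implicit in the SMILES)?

4

Walk through each heavy atom and fill implicit hydrogens from standard valence (C 4, N 3, O 2, S 2, halogen 1); for lowercase aromatic atoms, an aromatic c carries 1 H when it has two neighbours and 0 H with three, and aromatic n carries 0 H:
  atom 1: Cl (halogen, monovalent) → 0 H
  atom 2: aromatic c, 3 neighbours → 0 H
  atom 3: aromatic c, 2 neighbours → 1 H
  atom 4: aromatic c, 2 neighbours → 1 H
  atom 5: aromatic n, 2 neighbours → 0 H
  atom 6: aromatic c, 2 neighbours → 1 H
  atom 7: aromatic c, 2 neighbours → 1 H
Total hydrogens: 4.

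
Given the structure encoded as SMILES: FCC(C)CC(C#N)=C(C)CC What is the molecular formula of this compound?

C10H16FN

Walk through each heavy atom and fill implicit hydrogens from standard valence (C 4, N 3, O 2, S 2, halogen 1):
  atom 1: F (halogen, monovalent) → 0 H
  atom 2: C, bond orders sum to 2 (valence 4) → 2 H
  atom 3: C, bond orders sum to 3 (valence 4) → 1 H
  atom 4: C, bond orders sum to 1 (valence 4) → 3 H
  atom 5: C, bond orders sum to 2 (valence 4) → 2 H
  atom 6: C, bond orders sum to 4 (valence 4) → 0 H
  atom 7: C, bond orders sum to 4 (valence 4) → 0 H
  atom 8: N, bond orders sum to 3 (valence 3) → 0 H
  atom 9: C, bond orders sum to 4 (valence 4) → 0 H
  atom 10: C, bond orders sum to 1 (valence 4) → 3 H
  atom 11: C, bond orders sum to 2 (valence 4) → 2 H
  atom 12: C, bond orders sum to 1 (valence 4) → 3 H
Totals → C:10, H:16, F:1, N:1.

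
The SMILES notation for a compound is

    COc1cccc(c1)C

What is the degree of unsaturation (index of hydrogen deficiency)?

4

Molecular formula: C8H10O.
DoU = (2C + 2 + N − H − X) / 2, where X is the halogen count and O/S are ignored.
    = (2·8 + 2 + 0 − 10 − 0) / 2 = 8 / 2 = 4.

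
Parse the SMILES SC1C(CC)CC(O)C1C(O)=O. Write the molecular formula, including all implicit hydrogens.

Walk through each heavy atom and fill implicit hydrogens from standard valence (C 4, N 3, O 2, S 2, halogen 1):
  atom 1: S, bond orders sum to 1 (valence 2) → 1 H
  atom 2: C, bond orders sum to 3 (valence 4) → 1 H
  atom 3: C, bond orders sum to 3 (valence 4) → 1 H
  atom 4: C, bond orders sum to 2 (valence 4) → 2 H
  atom 5: C, bond orders sum to 1 (valence 4) → 3 H
  atom 6: C, bond orders sum to 2 (valence 4) → 2 H
  atom 7: C, bond orders sum to 3 (valence 4) → 1 H
  atom 8: O, bond orders sum to 1 (valence 2) → 1 H
  atom 9: C, bond orders sum to 3 (valence 4) → 1 H
  atom 10: C, bond orders sum to 4 (valence 4) → 0 H
  atom 11: O, bond orders sum to 1 (valence 2) → 1 H
  atom 12: O, bond orders sum to 2 (valence 2) → 0 H
Totals → C:8, H:14, O:3, S:1.
In Hill order: C8H14O3S.

C8H14O3S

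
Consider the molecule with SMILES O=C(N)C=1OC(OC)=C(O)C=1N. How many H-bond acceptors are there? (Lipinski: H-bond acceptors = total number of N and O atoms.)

N atoms: 2; O atoms: 4.
Lipinski HBA = 2 + 4 = 6.

6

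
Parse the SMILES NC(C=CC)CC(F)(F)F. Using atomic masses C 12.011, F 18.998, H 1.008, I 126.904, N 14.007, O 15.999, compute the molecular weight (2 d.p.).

153.15 g/mol

First, the molecular formula is C6H10F3N (counting implicit H from valence).
  C: 6 × 12.011 = 72.066
  F: 3 × 18.998 = 56.994
  H: 10 × 1.008 = 10.080
  N: 1 × 14.007 = 14.007
Sum: 6×12.011 + 3×18.998 + 10×1.008 + 1×14.007 = 153.147 → 153.15 g/mol.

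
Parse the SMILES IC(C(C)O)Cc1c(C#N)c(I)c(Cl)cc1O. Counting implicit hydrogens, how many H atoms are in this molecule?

Walk through each heavy atom and fill implicit hydrogens from standard valence (C 4, N 3, O 2, S 2, halogen 1); for lowercase aromatic atoms, an aromatic c carries 1 H when it has two neighbours and 0 H with three, and aromatic n carries 0 H:
  atom 1: I (halogen, monovalent) → 0 H
  atom 2: C, bond orders sum to 3 (valence 4) → 1 H
  atom 3: C, bond orders sum to 3 (valence 4) → 1 H
  atom 4: C, bond orders sum to 1 (valence 4) → 3 H
  atom 5: O, bond orders sum to 1 (valence 2) → 1 H
  atom 6: C, bond orders sum to 2 (valence 4) → 2 H
  atom 7: aromatic c, 3 neighbours → 0 H
  atom 8: aromatic c, 3 neighbours → 0 H
  atom 9: C, bond orders sum to 4 (valence 4) → 0 H
  atom 10: N, bond orders sum to 3 (valence 3) → 0 H
  atom 11: aromatic c, 3 neighbours → 0 H
  atom 12: I (halogen, monovalent) → 0 H
  atom 13: aromatic c, 3 neighbours → 0 H
  atom 14: Cl (halogen, monovalent) → 0 H
  atom 15: aromatic c, 2 neighbours → 1 H
  atom 16: aromatic c, 3 neighbours → 0 H
  atom 17: O, bond orders sum to 1 (valence 2) → 1 H
Total hydrogens: 10.

10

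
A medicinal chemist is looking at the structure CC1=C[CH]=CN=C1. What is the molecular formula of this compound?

Walk through each heavy atom and fill implicit hydrogens from standard valence (C 4, N 3, O 2, S 2, halogen 1):
  atom 1: C, bond orders sum to 1 (valence 4) → 3 H
  atom 2: C, bond orders sum to 4 (valence 4) → 0 H
  atom 3: C, bond orders sum to 3 (valence 4) → 1 H
  atom 4: C with explicit H count 1
  atom 5: C, bond orders sum to 3 (valence 4) → 1 H
  atom 6: N, bond orders sum to 3 (valence 3) → 0 H
  atom 7: C, bond orders sum to 3 (valence 4) → 1 H
Totals → C:6, H:7, N:1.
In Hill order: C6H7N.

C6H7N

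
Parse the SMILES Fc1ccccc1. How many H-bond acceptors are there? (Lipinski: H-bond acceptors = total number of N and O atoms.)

0

N atoms: 0; O atoms: 0.
Lipinski HBA = 0 + 0 = 0.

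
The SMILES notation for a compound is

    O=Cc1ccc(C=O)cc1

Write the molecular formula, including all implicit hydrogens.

Walk through each heavy atom and fill implicit hydrogens from standard valence (C 4, N 3, O 2, S 2, halogen 1); for lowercase aromatic atoms, an aromatic c carries 1 H when it has two neighbours and 0 H with three, and aromatic n carries 0 H:
  atom 1: O, bond orders sum to 2 (valence 2) → 0 H
  atom 2: C, bond orders sum to 3 (valence 4) → 1 H
  atom 3: aromatic c, 3 neighbours → 0 H
  atom 4: aromatic c, 2 neighbours → 1 H
  atom 5: aromatic c, 2 neighbours → 1 H
  atom 6: aromatic c, 3 neighbours → 0 H
  atom 7: C, bond orders sum to 3 (valence 4) → 1 H
  atom 8: O, bond orders sum to 2 (valence 2) → 0 H
  atom 9: aromatic c, 2 neighbours → 1 H
  atom 10: aromatic c, 2 neighbours → 1 H
Totals → C:8, H:6, O:2.

C8H6O2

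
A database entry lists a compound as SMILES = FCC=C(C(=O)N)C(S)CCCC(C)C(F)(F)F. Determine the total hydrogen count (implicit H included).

Walk through each heavy atom and fill implicit hydrogens from standard valence (C 4, N 3, O 2, S 2, halogen 1):
  atom 1: F (halogen, monovalent) → 0 H
  atom 2: C, bond orders sum to 2 (valence 4) → 2 H
  atom 3: C, bond orders sum to 3 (valence 4) → 1 H
  atom 4: C, bond orders sum to 4 (valence 4) → 0 H
  atom 5: C, bond orders sum to 4 (valence 4) → 0 H
  atom 6: O, bond orders sum to 2 (valence 2) → 0 H
  atom 7: N, bond orders sum to 1 (valence 3) → 2 H
  atom 8: C, bond orders sum to 3 (valence 4) → 1 H
  atom 9: S, bond orders sum to 1 (valence 2) → 1 H
  atom 10: C, bond orders sum to 2 (valence 4) → 2 H
  atom 11: C, bond orders sum to 2 (valence 4) → 2 H
  atom 12: C, bond orders sum to 2 (valence 4) → 2 H
  atom 13: C, bond orders sum to 3 (valence 4) → 1 H
  atom 14: C, bond orders sum to 1 (valence 4) → 3 H
  atom 15: C, bond orders sum to 4 (valence 4) → 0 H
  atom 16: F (halogen, monovalent) → 0 H
  atom 17: F (halogen, monovalent) → 0 H
  atom 18: F (halogen, monovalent) → 0 H
Total hydrogens: 17.

17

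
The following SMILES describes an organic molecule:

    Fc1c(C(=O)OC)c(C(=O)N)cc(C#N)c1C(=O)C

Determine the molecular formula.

Walk through each heavy atom and fill implicit hydrogens from standard valence (C 4, N 3, O 2, S 2, halogen 1); for lowercase aromatic atoms, an aromatic c carries 1 H when it has two neighbours and 0 H with three, and aromatic n carries 0 H:
  atom 1: F (halogen, monovalent) → 0 H
  atom 2: aromatic c, 3 neighbours → 0 H
  atom 3: aromatic c, 3 neighbours → 0 H
  atom 4: C, bond orders sum to 4 (valence 4) → 0 H
  atom 5: O, bond orders sum to 2 (valence 2) → 0 H
  atom 6: O, bond orders sum to 2 (valence 2) → 0 H
  atom 7: C, bond orders sum to 1 (valence 4) → 3 H
  atom 8: aromatic c, 3 neighbours → 0 H
  atom 9: C, bond orders sum to 4 (valence 4) → 0 H
  atom 10: O, bond orders sum to 2 (valence 2) → 0 H
  atom 11: N, bond orders sum to 1 (valence 3) → 2 H
  atom 12: aromatic c, 2 neighbours → 1 H
  atom 13: aromatic c, 3 neighbours → 0 H
  atom 14: C, bond orders sum to 4 (valence 4) → 0 H
  atom 15: N, bond orders sum to 3 (valence 3) → 0 H
  atom 16: aromatic c, 3 neighbours → 0 H
  atom 17: C, bond orders sum to 4 (valence 4) → 0 H
  atom 18: O, bond orders sum to 2 (valence 2) → 0 H
  atom 19: C, bond orders sum to 1 (valence 4) → 3 H
Totals → C:12, H:9, F:1, N:2, O:4.

C12H9FN2O4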